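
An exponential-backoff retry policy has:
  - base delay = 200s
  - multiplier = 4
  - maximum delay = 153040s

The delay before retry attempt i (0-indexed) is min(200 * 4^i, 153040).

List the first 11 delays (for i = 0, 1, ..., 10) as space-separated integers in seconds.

Answer: 200 800 3200 12800 51200 153040 153040 153040 153040 153040 153040

Derivation:
Computing each delay:
  i=0: min(200*4^0, 153040) = 200
  i=1: min(200*4^1, 153040) = 800
  i=2: min(200*4^2, 153040) = 3200
  i=3: min(200*4^3, 153040) = 12800
  i=4: min(200*4^4, 153040) = 51200
  i=5: min(200*4^5, 153040) = 153040
  i=6: min(200*4^6, 153040) = 153040
  i=7: min(200*4^7, 153040) = 153040
  i=8: min(200*4^8, 153040) = 153040
  i=9: min(200*4^9, 153040) = 153040
  i=10: min(200*4^10, 153040) = 153040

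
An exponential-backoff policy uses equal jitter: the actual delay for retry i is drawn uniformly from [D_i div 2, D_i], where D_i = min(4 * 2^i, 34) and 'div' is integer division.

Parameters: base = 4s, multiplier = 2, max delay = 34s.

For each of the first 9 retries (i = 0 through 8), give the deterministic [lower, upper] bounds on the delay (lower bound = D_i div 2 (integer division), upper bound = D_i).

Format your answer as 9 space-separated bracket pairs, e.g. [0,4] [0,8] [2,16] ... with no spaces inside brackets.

Computing bounds per retry:
  i=0: D_i=min(4*2^0,34)=4, bounds=[2,4]
  i=1: D_i=min(4*2^1,34)=8, bounds=[4,8]
  i=2: D_i=min(4*2^2,34)=16, bounds=[8,16]
  i=3: D_i=min(4*2^3,34)=32, bounds=[16,32]
  i=4: D_i=min(4*2^4,34)=34, bounds=[17,34]
  i=5: D_i=min(4*2^5,34)=34, bounds=[17,34]
  i=6: D_i=min(4*2^6,34)=34, bounds=[17,34]
  i=7: D_i=min(4*2^7,34)=34, bounds=[17,34]
  i=8: D_i=min(4*2^8,34)=34, bounds=[17,34]

Answer: [2,4] [4,8] [8,16] [16,32] [17,34] [17,34] [17,34] [17,34] [17,34]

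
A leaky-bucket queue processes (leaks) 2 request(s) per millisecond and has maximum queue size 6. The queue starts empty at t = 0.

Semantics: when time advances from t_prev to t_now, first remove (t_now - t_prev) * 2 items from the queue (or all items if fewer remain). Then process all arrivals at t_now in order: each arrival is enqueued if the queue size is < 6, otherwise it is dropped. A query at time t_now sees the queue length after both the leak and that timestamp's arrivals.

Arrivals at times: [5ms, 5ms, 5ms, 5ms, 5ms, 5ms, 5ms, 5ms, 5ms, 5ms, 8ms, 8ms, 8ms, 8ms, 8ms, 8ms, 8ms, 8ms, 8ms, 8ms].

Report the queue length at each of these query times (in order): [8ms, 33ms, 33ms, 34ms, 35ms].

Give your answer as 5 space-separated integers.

Queue lengths at query times:
  query t=8ms: backlog = 6
  query t=33ms: backlog = 0
  query t=33ms: backlog = 0
  query t=34ms: backlog = 0
  query t=35ms: backlog = 0

Answer: 6 0 0 0 0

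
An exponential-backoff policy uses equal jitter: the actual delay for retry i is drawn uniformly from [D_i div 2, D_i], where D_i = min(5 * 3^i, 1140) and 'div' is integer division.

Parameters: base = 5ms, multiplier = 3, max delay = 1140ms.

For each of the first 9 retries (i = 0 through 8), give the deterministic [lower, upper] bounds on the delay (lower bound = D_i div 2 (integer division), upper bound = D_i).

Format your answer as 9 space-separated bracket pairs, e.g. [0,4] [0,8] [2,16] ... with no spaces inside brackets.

Computing bounds per retry:
  i=0: D_i=min(5*3^0,1140)=5, bounds=[2,5]
  i=1: D_i=min(5*3^1,1140)=15, bounds=[7,15]
  i=2: D_i=min(5*3^2,1140)=45, bounds=[22,45]
  i=3: D_i=min(5*3^3,1140)=135, bounds=[67,135]
  i=4: D_i=min(5*3^4,1140)=405, bounds=[202,405]
  i=5: D_i=min(5*3^5,1140)=1140, bounds=[570,1140]
  i=6: D_i=min(5*3^6,1140)=1140, bounds=[570,1140]
  i=7: D_i=min(5*3^7,1140)=1140, bounds=[570,1140]
  i=8: D_i=min(5*3^8,1140)=1140, bounds=[570,1140]

Answer: [2,5] [7,15] [22,45] [67,135] [202,405] [570,1140] [570,1140] [570,1140] [570,1140]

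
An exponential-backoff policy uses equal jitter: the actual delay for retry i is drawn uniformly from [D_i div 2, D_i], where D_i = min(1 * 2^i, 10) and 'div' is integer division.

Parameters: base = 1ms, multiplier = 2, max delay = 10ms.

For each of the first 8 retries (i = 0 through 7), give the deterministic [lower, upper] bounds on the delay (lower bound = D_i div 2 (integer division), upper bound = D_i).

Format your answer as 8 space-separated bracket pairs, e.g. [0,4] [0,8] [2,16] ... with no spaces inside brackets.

Computing bounds per retry:
  i=0: D_i=min(1*2^0,10)=1, bounds=[0,1]
  i=1: D_i=min(1*2^1,10)=2, bounds=[1,2]
  i=2: D_i=min(1*2^2,10)=4, bounds=[2,4]
  i=3: D_i=min(1*2^3,10)=8, bounds=[4,8]
  i=4: D_i=min(1*2^4,10)=10, bounds=[5,10]
  i=5: D_i=min(1*2^5,10)=10, bounds=[5,10]
  i=6: D_i=min(1*2^6,10)=10, bounds=[5,10]
  i=7: D_i=min(1*2^7,10)=10, bounds=[5,10]

Answer: [0,1] [1,2] [2,4] [4,8] [5,10] [5,10] [5,10] [5,10]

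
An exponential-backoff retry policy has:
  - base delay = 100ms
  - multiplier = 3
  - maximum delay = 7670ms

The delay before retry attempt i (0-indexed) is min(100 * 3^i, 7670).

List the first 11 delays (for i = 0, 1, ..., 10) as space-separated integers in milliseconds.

Answer: 100 300 900 2700 7670 7670 7670 7670 7670 7670 7670

Derivation:
Computing each delay:
  i=0: min(100*3^0, 7670) = 100
  i=1: min(100*3^1, 7670) = 300
  i=2: min(100*3^2, 7670) = 900
  i=3: min(100*3^3, 7670) = 2700
  i=4: min(100*3^4, 7670) = 7670
  i=5: min(100*3^5, 7670) = 7670
  i=6: min(100*3^6, 7670) = 7670
  i=7: min(100*3^7, 7670) = 7670
  i=8: min(100*3^8, 7670) = 7670
  i=9: min(100*3^9, 7670) = 7670
  i=10: min(100*3^10, 7670) = 7670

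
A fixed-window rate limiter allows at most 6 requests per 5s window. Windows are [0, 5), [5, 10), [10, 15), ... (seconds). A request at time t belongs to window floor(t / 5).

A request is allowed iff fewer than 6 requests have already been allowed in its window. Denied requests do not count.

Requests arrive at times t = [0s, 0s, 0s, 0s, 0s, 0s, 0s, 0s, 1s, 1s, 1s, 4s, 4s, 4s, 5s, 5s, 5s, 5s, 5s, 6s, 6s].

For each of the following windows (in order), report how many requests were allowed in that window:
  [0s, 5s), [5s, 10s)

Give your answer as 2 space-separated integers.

Processing requests:
  req#1 t=0s (window 0): ALLOW
  req#2 t=0s (window 0): ALLOW
  req#3 t=0s (window 0): ALLOW
  req#4 t=0s (window 0): ALLOW
  req#5 t=0s (window 0): ALLOW
  req#6 t=0s (window 0): ALLOW
  req#7 t=0s (window 0): DENY
  req#8 t=0s (window 0): DENY
  req#9 t=1s (window 0): DENY
  req#10 t=1s (window 0): DENY
  req#11 t=1s (window 0): DENY
  req#12 t=4s (window 0): DENY
  req#13 t=4s (window 0): DENY
  req#14 t=4s (window 0): DENY
  req#15 t=5s (window 1): ALLOW
  req#16 t=5s (window 1): ALLOW
  req#17 t=5s (window 1): ALLOW
  req#18 t=5s (window 1): ALLOW
  req#19 t=5s (window 1): ALLOW
  req#20 t=6s (window 1): ALLOW
  req#21 t=6s (window 1): DENY

Allowed counts by window: 6 6

Answer: 6 6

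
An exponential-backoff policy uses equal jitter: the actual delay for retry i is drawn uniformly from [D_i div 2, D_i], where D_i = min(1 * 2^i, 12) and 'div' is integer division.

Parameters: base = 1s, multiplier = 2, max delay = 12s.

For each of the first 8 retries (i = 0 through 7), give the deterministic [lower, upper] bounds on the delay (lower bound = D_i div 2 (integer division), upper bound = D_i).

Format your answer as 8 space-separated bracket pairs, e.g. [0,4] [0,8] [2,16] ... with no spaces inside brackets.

Computing bounds per retry:
  i=0: D_i=min(1*2^0,12)=1, bounds=[0,1]
  i=1: D_i=min(1*2^1,12)=2, bounds=[1,2]
  i=2: D_i=min(1*2^2,12)=4, bounds=[2,4]
  i=3: D_i=min(1*2^3,12)=8, bounds=[4,8]
  i=4: D_i=min(1*2^4,12)=12, bounds=[6,12]
  i=5: D_i=min(1*2^5,12)=12, bounds=[6,12]
  i=6: D_i=min(1*2^6,12)=12, bounds=[6,12]
  i=7: D_i=min(1*2^7,12)=12, bounds=[6,12]

Answer: [0,1] [1,2] [2,4] [4,8] [6,12] [6,12] [6,12] [6,12]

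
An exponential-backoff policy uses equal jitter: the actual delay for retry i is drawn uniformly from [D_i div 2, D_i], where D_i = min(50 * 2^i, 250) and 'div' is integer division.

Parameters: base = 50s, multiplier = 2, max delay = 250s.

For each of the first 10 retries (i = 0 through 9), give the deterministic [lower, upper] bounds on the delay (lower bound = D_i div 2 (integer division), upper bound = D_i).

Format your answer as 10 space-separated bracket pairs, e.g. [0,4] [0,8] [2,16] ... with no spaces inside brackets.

Computing bounds per retry:
  i=0: D_i=min(50*2^0,250)=50, bounds=[25,50]
  i=1: D_i=min(50*2^1,250)=100, bounds=[50,100]
  i=2: D_i=min(50*2^2,250)=200, bounds=[100,200]
  i=3: D_i=min(50*2^3,250)=250, bounds=[125,250]
  i=4: D_i=min(50*2^4,250)=250, bounds=[125,250]
  i=5: D_i=min(50*2^5,250)=250, bounds=[125,250]
  i=6: D_i=min(50*2^6,250)=250, bounds=[125,250]
  i=7: D_i=min(50*2^7,250)=250, bounds=[125,250]
  i=8: D_i=min(50*2^8,250)=250, bounds=[125,250]
  i=9: D_i=min(50*2^9,250)=250, bounds=[125,250]

Answer: [25,50] [50,100] [100,200] [125,250] [125,250] [125,250] [125,250] [125,250] [125,250] [125,250]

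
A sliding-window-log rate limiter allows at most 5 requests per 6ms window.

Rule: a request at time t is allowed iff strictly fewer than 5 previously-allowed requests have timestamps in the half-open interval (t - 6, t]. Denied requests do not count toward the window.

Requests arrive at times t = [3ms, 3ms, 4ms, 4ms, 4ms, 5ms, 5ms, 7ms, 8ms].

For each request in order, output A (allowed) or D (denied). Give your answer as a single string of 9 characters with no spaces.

Answer: AAAAADDDD

Derivation:
Tracking allowed requests in the window:
  req#1 t=3ms: ALLOW
  req#2 t=3ms: ALLOW
  req#3 t=4ms: ALLOW
  req#4 t=4ms: ALLOW
  req#5 t=4ms: ALLOW
  req#6 t=5ms: DENY
  req#7 t=5ms: DENY
  req#8 t=7ms: DENY
  req#9 t=8ms: DENY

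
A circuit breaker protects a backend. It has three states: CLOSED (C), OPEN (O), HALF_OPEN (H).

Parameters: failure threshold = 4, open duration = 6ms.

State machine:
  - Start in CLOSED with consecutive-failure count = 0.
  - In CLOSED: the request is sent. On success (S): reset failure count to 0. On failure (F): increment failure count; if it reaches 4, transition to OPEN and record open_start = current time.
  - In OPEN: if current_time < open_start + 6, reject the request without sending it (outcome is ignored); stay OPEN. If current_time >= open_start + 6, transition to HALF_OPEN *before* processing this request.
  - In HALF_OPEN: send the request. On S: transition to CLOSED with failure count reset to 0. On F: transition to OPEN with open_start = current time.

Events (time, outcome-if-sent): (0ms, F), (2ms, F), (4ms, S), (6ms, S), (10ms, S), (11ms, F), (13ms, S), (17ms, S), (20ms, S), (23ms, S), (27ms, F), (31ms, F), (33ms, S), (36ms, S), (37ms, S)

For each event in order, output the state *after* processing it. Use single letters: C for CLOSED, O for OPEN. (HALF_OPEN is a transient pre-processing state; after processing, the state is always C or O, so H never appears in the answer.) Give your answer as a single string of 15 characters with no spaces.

Answer: CCCCCCCCCCCCCCC

Derivation:
State after each event:
  event#1 t=0ms outcome=F: state=CLOSED
  event#2 t=2ms outcome=F: state=CLOSED
  event#3 t=4ms outcome=S: state=CLOSED
  event#4 t=6ms outcome=S: state=CLOSED
  event#5 t=10ms outcome=S: state=CLOSED
  event#6 t=11ms outcome=F: state=CLOSED
  event#7 t=13ms outcome=S: state=CLOSED
  event#8 t=17ms outcome=S: state=CLOSED
  event#9 t=20ms outcome=S: state=CLOSED
  event#10 t=23ms outcome=S: state=CLOSED
  event#11 t=27ms outcome=F: state=CLOSED
  event#12 t=31ms outcome=F: state=CLOSED
  event#13 t=33ms outcome=S: state=CLOSED
  event#14 t=36ms outcome=S: state=CLOSED
  event#15 t=37ms outcome=S: state=CLOSED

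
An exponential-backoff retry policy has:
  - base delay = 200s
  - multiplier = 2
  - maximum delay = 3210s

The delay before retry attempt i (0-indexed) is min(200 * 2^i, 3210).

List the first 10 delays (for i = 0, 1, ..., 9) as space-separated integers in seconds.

Answer: 200 400 800 1600 3200 3210 3210 3210 3210 3210

Derivation:
Computing each delay:
  i=0: min(200*2^0, 3210) = 200
  i=1: min(200*2^1, 3210) = 400
  i=2: min(200*2^2, 3210) = 800
  i=3: min(200*2^3, 3210) = 1600
  i=4: min(200*2^4, 3210) = 3200
  i=5: min(200*2^5, 3210) = 3210
  i=6: min(200*2^6, 3210) = 3210
  i=7: min(200*2^7, 3210) = 3210
  i=8: min(200*2^8, 3210) = 3210
  i=9: min(200*2^9, 3210) = 3210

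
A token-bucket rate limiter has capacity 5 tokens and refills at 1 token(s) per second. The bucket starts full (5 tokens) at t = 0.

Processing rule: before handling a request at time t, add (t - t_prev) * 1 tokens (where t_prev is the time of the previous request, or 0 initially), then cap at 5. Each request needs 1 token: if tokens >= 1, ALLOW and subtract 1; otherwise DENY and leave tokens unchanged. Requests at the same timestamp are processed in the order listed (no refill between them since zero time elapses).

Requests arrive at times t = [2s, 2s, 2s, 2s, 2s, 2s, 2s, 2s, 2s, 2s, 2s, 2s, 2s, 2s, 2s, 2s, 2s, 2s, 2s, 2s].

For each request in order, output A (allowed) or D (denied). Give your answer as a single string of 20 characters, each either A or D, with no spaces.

Simulating step by step:
  req#1 t=2s: ALLOW
  req#2 t=2s: ALLOW
  req#3 t=2s: ALLOW
  req#4 t=2s: ALLOW
  req#5 t=2s: ALLOW
  req#6 t=2s: DENY
  req#7 t=2s: DENY
  req#8 t=2s: DENY
  req#9 t=2s: DENY
  req#10 t=2s: DENY
  req#11 t=2s: DENY
  req#12 t=2s: DENY
  req#13 t=2s: DENY
  req#14 t=2s: DENY
  req#15 t=2s: DENY
  req#16 t=2s: DENY
  req#17 t=2s: DENY
  req#18 t=2s: DENY
  req#19 t=2s: DENY
  req#20 t=2s: DENY

Answer: AAAAADDDDDDDDDDDDDDD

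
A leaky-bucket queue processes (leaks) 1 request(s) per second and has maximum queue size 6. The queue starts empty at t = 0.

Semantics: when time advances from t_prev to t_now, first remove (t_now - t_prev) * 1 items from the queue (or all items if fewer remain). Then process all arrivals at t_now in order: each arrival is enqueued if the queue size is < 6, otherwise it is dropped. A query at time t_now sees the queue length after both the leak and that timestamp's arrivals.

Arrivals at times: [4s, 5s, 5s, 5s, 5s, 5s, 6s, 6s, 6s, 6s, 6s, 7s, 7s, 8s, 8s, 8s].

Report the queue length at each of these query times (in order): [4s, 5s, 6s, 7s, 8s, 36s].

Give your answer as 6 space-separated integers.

Answer: 1 5 6 6 6 0

Derivation:
Queue lengths at query times:
  query t=4s: backlog = 1
  query t=5s: backlog = 5
  query t=6s: backlog = 6
  query t=7s: backlog = 6
  query t=8s: backlog = 6
  query t=36s: backlog = 0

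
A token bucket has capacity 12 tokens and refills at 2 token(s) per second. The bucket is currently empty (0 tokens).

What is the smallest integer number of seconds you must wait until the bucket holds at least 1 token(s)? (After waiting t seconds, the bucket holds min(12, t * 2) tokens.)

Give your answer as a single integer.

Need t * 2 >= 1, so t >= 1/2.
Smallest integer t = ceil(1/2) = 1.

Answer: 1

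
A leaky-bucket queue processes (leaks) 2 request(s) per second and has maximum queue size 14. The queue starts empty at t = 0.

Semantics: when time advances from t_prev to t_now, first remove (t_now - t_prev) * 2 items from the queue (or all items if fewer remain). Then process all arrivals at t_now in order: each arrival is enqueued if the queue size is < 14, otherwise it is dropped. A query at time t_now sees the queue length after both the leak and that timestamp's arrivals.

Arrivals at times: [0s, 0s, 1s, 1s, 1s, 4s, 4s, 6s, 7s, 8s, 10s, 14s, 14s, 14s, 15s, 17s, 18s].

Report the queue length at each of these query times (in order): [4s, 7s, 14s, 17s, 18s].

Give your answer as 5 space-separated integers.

Answer: 2 1 3 1 1

Derivation:
Queue lengths at query times:
  query t=4s: backlog = 2
  query t=7s: backlog = 1
  query t=14s: backlog = 3
  query t=17s: backlog = 1
  query t=18s: backlog = 1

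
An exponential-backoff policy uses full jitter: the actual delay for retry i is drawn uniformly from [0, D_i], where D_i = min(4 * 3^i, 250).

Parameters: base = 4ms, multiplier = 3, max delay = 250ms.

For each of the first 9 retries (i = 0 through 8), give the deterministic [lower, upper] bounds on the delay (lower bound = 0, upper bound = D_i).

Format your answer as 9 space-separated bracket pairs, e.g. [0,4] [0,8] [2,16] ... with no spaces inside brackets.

Answer: [0,4] [0,12] [0,36] [0,108] [0,250] [0,250] [0,250] [0,250] [0,250]

Derivation:
Computing bounds per retry:
  i=0: D_i=min(4*3^0,250)=4, bounds=[0,4]
  i=1: D_i=min(4*3^1,250)=12, bounds=[0,12]
  i=2: D_i=min(4*3^2,250)=36, bounds=[0,36]
  i=3: D_i=min(4*3^3,250)=108, bounds=[0,108]
  i=4: D_i=min(4*3^4,250)=250, bounds=[0,250]
  i=5: D_i=min(4*3^5,250)=250, bounds=[0,250]
  i=6: D_i=min(4*3^6,250)=250, bounds=[0,250]
  i=7: D_i=min(4*3^7,250)=250, bounds=[0,250]
  i=8: D_i=min(4*3^8,250)=250, bounds=[0,250]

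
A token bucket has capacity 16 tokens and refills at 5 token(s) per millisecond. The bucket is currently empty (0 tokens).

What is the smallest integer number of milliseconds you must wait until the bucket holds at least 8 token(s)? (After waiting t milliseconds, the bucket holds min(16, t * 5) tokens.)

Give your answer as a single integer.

Need t * 5 >= 8, so t >= 8/5.
Smallest integer t = ceil(8/5) = 2.

Answer: 2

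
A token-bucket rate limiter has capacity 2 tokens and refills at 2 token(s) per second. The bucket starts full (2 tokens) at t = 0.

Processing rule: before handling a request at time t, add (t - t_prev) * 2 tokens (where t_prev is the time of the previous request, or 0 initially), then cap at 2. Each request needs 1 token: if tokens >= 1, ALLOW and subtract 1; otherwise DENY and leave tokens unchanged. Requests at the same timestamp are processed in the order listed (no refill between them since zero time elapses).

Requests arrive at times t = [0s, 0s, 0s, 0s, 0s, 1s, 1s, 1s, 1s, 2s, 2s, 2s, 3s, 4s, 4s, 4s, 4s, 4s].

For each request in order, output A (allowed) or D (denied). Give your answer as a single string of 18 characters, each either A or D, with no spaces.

Answer: AADDDAADDAADAAADDD

Derivation:
Simulating step by step:
  req#1 t=0s: ALLOW
  req#2 t=0s: ALLOW
  req#3 t=0s: DENY
  req#4 t=0s: DENY
  req#5 t=0s: DENY
  req#6 t=1s: ALLOW
  req#7 t=1s: ALLOW
  req#8 t=1s: DENY
  req#9 t=1s: DENY
  req#10 t=2s: ALLOW
  req#11 t=2s: ALLOW
  req#12 t=2s: DENY
  req#13 t=3s: ALLOW
  req#14 t=4s: ALLOW
  req#15 t=4s: ALLOW
  req#16 t=4s: DENY
  req#17 t=4s: DENY
  req#18 t=4s: DENY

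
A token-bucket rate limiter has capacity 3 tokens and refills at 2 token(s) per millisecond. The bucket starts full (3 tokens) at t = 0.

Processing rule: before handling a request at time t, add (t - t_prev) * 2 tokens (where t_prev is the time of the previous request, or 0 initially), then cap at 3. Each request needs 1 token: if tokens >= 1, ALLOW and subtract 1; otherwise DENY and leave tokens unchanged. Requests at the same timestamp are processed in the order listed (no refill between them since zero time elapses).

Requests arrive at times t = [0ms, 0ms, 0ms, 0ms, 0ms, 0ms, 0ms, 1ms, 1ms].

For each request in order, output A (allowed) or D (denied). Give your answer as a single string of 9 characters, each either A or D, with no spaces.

Simulating step by step:
  req#1 t=0ms: ALLOW
  req#2 t=0ms: ALLOW
  req#3 t=0ms: ALLOW
  req#4 t=0ms: DENY
  req#5 t=0ms: DENY
  req#6 t=0ms: DENY
  req#7 t=0ms: DENY
  req#8 t=1ms: ALLOW
  req#9 t=1ms: ALLOW

Answer: AAADDDDAA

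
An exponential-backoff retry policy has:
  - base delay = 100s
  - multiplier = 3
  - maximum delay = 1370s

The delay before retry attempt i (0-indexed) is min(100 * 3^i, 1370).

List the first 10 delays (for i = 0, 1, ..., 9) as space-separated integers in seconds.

Answer: 100 300 900 1370 1370 1370 1370 1370 1370 1370

Derivation:
Computing each delay:
  i=0: min(100*3^0, 1370) = 100
  i=1: min(100*3^1, 1370) = 300
  i=2: min(100*3^2, 1370) = 900
  i=3: min(100*3^3, 1370) = 1370
  i=4: min(100*3^4, 1370) = 1370
  i=5: min(100*3^5, 1370) = 1370
  i=6: min(100*3^6, 1370) = 1370
  i=7: min(100*3^7, 1370) = 1370
  i=8: min(100*3^8, 1370) = 1370
  i=9: min(100*3^9, 1370) = 1370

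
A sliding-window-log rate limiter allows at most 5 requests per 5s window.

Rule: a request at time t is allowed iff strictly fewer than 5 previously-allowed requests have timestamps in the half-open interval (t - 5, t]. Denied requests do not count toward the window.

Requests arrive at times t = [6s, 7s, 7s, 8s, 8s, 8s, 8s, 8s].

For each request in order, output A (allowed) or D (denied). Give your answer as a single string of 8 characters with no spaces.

Answer: AAAAADDD

Derivation:
Tracking allowed requests in the window:
  req#1 t=6s: ALLOW
  req#2 t=7s: ALLOW
  req#3 t=7s: ALLOW
  req#4 t=8s: ALLOW
  req#5 t=8s: ALLOW
  req#6 t=8s: DENY
  req#7 t=8s: DENY
  req#8 t=8s: DENY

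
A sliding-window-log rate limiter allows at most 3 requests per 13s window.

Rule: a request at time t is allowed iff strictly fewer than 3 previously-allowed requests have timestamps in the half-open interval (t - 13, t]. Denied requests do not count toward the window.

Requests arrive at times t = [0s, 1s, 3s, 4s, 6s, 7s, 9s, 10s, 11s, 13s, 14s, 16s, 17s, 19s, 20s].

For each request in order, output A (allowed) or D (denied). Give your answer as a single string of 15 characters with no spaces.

Tracking allowed requests in the window:
  req#1 t=0s: ALLOW
  req#2 t=1s: ALLOW
  req#3 t=3s: ALLOW
  req#4 t=4s: DENY
  req#5 t=6s: DENY
  req#6 t=7s: DENY
  req#7 t=9s: DENY
  req#8 t=10s: DENY
  req#9 t=11s: DENY
  req#10 t=13s: ALLOW
  req#11 t=14s: ALLOW
  req#12 t=16s: ALLOW
  req#13 t=17s: DENY
  req#14 t=19s: DENY
  req#15 t=20s: DENY

Answer: AAADDDDDDAAADDD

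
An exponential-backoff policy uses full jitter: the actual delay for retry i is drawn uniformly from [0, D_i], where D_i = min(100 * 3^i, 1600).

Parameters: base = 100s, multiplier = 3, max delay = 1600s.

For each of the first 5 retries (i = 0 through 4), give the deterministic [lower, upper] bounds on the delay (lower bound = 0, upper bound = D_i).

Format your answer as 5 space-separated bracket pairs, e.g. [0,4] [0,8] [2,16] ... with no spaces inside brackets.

Answer: [0,100] [0,300] [0,900] [0,1600] [0,1600]

Derivation:
Computing bounds per retry:
  i=0: D_i=min(100*3^0,1600)=100, bounds=[0,100]
  i=1: D_i=min(100*3^1,1600)=300, bounds=[0,300]
  i=2: D_i=min(100*3^2,1600)=900, bounds=[0,900]
  i=3: D_i=min(100*3^3,1600)=1600, bounds=[0,1600]
  i=4: D_i=min(100*3^4,1600)=1600, bounds=[0,1600]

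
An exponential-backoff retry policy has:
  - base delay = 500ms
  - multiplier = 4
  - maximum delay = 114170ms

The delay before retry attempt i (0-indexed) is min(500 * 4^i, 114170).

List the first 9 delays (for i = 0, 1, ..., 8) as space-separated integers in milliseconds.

Computing each delay:
  i=0: min(500*4^0, 114170) = 500
  i=1: min(500*4^1, 114170) = 2000
  i=2: min(500*4^2, 114170) = 8000
  i=3: min(500*4^3, 114170) = 32000
  i=4: min(500*4^4, 114170) = 114170
  i=5: min(500*4^5, 114170) = 114170
  i=6: min(500*4^6, 114170) = 114170
  i=7: min(500*4^7, 114170) = 114170
  i=8: min(500*4^8, 114170) = 114170

Answer: 500 2000 8000 32000 114170 114170 114170 114170 114170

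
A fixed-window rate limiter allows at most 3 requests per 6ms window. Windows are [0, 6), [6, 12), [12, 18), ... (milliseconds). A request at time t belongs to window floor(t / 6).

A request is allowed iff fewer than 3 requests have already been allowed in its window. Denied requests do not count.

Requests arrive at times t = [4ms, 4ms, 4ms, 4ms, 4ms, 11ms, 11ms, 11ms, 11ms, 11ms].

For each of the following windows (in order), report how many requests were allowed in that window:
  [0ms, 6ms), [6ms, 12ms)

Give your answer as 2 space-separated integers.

Processing requests:
  req#1 t=4ms (window 0): ALLOW
  req#2 t=4ms (window 0): ALLOW
  req#3 t=4ms (window 0): ALLOW
  req#4 t=4ms (window 0): DENY
  req#5 t=4ms (window 0): DENY
  req#6 t=11ms (window 1): ALLOW
  req#7 t=11ms (window 1): ALLOW
  req#8 t=11ms (window 1): ALLOW
  req#9 t=11ms (window 1): DENY
  req#10 t=11ms (window 1): DENY

Allowed counts by window: 3 3

Answer: 3 3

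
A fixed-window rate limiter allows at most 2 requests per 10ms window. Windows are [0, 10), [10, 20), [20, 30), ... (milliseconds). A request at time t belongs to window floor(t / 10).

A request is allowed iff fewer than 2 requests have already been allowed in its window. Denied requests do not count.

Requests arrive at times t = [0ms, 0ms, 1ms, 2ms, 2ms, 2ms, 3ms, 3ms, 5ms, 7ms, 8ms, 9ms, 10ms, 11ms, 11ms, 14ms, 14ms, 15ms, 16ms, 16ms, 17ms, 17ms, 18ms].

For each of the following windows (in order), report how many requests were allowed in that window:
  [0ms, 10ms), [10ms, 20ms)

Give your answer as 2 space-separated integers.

Processing requests:
  req#1 t=0ms (window 0): ALLOW
  req#2 t=0ms (window 0): ALLOW
  req#3 t=1ms (window 0): DENY
  req#4 t=2ms (window 0): DENY
  req#5 t=2ms (window 0): DENY
  req#6 t=2ms (window 0): DENY
  req#7 t=3ms (window 0): DENY
  req#8 t=3ms (window 0): DENY
  req#9 t=5ms (window 0): DENY
  req#10 t=7ms (window 0): DENY
  req#11 t=8ms (window 0): DENY
  req#12 t=9ms (window 0): DENY
  req#13 t=10ms (window 1): ALLOW
  req#14 t=11ms (window 1): ALLOW
  req#15 t=11ms (window 1): DENY
  req#16 t=14ms (window 1): DENY
  req#17 t=14ms (window 1): DENY
  req#18 t=15ms (window 1): DENY
  req#19 t=16ms (window 1): DENY
  req#20 t=16ms (window 1): DENY
  req#21 t=17ms (window 1): DENY
  req#22 t=17ms (window 1): DENY
  req#23 t=18ms (window 1): DENY

Allowed counts by window: 2 2

Answer: 2 2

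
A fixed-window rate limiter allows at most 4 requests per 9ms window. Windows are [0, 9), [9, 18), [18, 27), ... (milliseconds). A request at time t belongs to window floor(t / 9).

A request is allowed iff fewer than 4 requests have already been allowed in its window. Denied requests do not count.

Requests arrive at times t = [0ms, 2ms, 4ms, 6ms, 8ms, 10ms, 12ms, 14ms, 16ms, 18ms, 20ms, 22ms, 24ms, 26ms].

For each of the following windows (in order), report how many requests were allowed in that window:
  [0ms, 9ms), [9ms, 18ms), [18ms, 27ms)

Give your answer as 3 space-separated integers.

Answer: 4 4 4

Derivation:
Processing requests:
  req#1 t=0ms (window 0): ALLOW
  req#2 t=2ms (window 0): ALLOW
  req#3 t=4ms (window 0): ALLOW
  req#4 t=6ms (window 0): ALLOW
  req#5 t=8ms (window 0): DENY
  req#6 t=10ms (window 1): ALLOW
  req#7 t=12ms (window 1): ALLOW
  req#8 t=14ms (window 1): ALLOW
  req#9 t=16ms (window 1): ALLOW
  req#10 t=18ms (window 2): ALLOW
  req#11 t=20ms (window 2): ALLOW
  req#12 t=22ms (window 2): ALLOW
  req#13 t=24ms (window 2): ALLOW
  req#14 t=26ms (window 2): DENY

Allowed counts by window: 4 4 4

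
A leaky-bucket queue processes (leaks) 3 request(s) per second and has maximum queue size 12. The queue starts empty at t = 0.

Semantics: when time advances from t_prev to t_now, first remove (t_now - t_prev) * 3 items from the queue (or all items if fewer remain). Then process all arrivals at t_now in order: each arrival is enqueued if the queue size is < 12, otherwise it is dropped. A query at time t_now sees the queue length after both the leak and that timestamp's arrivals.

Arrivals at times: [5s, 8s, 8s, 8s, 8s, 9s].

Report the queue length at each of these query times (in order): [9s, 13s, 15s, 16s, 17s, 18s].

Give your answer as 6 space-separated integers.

Answer: 2 0 0 0 0 0

Derivation:
Queue lengths at query times:
  query t=9s: backlog = 2
  query t=13s: backlog = 0
  query t=15s: backlog = 0
  query t=16s: backlog = 0
  query t=17s: backlog = 0
  query t=18s: backlog = 0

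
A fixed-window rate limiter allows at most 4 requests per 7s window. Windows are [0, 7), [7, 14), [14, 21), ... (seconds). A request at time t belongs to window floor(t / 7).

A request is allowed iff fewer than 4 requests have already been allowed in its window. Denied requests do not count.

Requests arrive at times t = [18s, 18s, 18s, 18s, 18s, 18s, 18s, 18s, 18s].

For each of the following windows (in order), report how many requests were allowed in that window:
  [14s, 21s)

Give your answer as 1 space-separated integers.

Answer: 4

Derivation:
Processing requests:
  req#1 t=18s (window 2): ALLOW
  req#2 t=18s (window 2): ALLOW
  req#3 t=18s (window 2): ALLOW
  req#4 t=18s (window 2): ALLOW
  req#5 t=18s (window 2): DENY
  req#6 t=18s (window 2): DENY
  req#7 t=18s (window 2): DENY
  req#8 t=18s (window 2): DENY
  req#9 t=18s (window 2): DENY

Allowed counts by window: 4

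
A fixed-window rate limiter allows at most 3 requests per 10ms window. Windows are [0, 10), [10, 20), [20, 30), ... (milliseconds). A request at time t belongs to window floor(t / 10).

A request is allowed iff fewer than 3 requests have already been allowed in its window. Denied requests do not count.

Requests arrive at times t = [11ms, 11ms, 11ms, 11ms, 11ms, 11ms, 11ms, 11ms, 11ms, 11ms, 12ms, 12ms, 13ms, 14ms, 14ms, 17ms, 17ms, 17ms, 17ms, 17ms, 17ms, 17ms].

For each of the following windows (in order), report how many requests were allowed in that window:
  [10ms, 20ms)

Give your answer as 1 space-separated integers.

Answer: 3

Derivation:
Processing requests:
  req#1 t=11ms (window 1): ALLOW
  req#2 t=11ms (window 1): ALLOW
  req#3 t=11ms (window 1): ALLOW
  req#4 t=11ms (window 1): DENY
  req#5 t=11ms (window 1): DENY
  req#6 t=11ms (window 1): DENY
  req#7 t=11ms (window 1): DENY
  req#8 t=11ms (window 1): DENY
  req#9 t=11ms (window 1): DENY
  req#10 t=11ms (window 1): DENY
  req#11 t=12ms (window 1): DENY
  req#12 t=12ms (window 1): DENY
  req#13 t=13ms (window 1): DENY
  req#14 t=14ms (window 1): DENY
  req#15 t=14ms (window 1): DENY
  req#16 t=17ms (window 1): DENY
  req#17 t=17ms (window 1): DENY
  req#18 t=17ms (window 1): DENY
  req#19 t=17ms (window 1): DENY
  req#20 t=17ms (window 1): DENY
  req#21 t=17ms (window 1): DENY
  req#22 t=17ms (window 1): DENY

Allowed counts by window: 3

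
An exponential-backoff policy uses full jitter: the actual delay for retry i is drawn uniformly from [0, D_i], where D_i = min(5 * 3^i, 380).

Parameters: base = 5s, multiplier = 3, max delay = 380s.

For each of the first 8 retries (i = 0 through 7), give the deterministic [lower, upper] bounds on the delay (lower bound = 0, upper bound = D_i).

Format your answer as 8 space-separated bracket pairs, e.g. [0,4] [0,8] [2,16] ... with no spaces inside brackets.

Answer: [0,5] [0,15] [0,45] [0,135] [0,380] [0,380] [0,380] [0,380]

Derivation:
Computing bounds per retry:
  i=0: D_i=min(5*3^0,380)=5, bounds=[0,5]
  i=1: D_i=min(5*3^1,380)=15, bounds=[0,15]
  i=2: D_i=min(5*3^2,380)=45, bounds=[0,45]
  i=3: D_i=min(5*3^3,380)=135, bounds=[0,135]
  i=4: D_i=min(5*3^4,380)=380, bounds=[0,380]
  i=5: D_i=min(5*3^5,380)=380, bounds=[0,380]
  i=6: D_i=min(5*3^6,380)=380, bounds=[0,380]
  i=7: D_i=min(5*3^7,380)=380, bounds=[0,380]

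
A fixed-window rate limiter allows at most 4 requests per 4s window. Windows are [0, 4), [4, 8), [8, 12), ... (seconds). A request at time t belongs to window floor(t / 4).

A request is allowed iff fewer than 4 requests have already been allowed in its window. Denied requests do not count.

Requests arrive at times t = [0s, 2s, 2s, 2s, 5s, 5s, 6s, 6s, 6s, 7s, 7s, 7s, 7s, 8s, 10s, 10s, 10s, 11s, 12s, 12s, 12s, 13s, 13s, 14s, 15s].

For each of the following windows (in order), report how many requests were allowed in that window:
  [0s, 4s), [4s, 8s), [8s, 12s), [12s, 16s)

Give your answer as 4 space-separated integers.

Processing requests:
  req#1 t=0s (window 0): ALLOW
  req#2 t=2s (window 0): ALLOW
  req#3 t=2s (window 0): ALLOW
  req#4 t=2s (window 0): ALLOW
  req#5 t=5s (window 1): ALLOW
  req#6 t=5s (window 1): ALLOW
  req#7 t=6s (window 1): ALLOW
  req#8 t=6s (window 1): ALLOW
  req#9 t=6s (window 1): DENY
  req#10 t=7s (window 1): DENY
  req#11 t=7s (window 1): DENY
  req#12 t=7s (window 1): DENY
  req#13 t=7s (window 1): DENY
  req#14 t=8s (window 2): ALLOW
  req#15 t=10s (window 2): ALLOW
  req#16 t=10s (window 2): ALLOW
  req#17 t=10s (window 2): ALLOW
  req#18 t=11s (window 2): DENY
  req#19 t=12s (window 3): ALLOW
  req#20 t=12s (window 3): ALLOW
  req#21 t=12s (window 3): ALLOW
  req#22 t=13s (window 3): ALLOW
  req#23 t=13s (window 3): DENY
  req#24 t=14s (window 3): DENY
  req#25 t=15s (window 3): DENY

Allowed counts by window: 4 4 4 4

Answer: 4 4 4 4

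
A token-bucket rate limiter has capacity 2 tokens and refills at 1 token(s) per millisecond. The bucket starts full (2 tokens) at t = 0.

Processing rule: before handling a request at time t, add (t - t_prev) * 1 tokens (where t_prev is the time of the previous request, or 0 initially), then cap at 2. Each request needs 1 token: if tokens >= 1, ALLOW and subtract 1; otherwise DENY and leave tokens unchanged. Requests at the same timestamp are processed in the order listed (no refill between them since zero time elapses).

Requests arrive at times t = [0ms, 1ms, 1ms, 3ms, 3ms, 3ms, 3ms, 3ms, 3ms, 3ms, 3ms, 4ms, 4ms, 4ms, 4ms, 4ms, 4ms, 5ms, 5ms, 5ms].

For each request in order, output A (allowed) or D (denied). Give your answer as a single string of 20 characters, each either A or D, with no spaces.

Simulating step by step:
  req#1 t=0ms: ALLOW
  req#2 t=1ms: ALLOW
  req#3 t=1ms: ALLOW
  req#4 t=3ms: ALLOW
  req#5 t=3ms: ALLOW
  req#6 t=3ms: DENY
  req#7 t=3ms: DENY
  req#8 t=3ms: DENY
  req#9 t=3ms: DENY
  req#10 t=3ms: DENY
  req#11 t=3ms: DENY
  req#12 t=4ms: ALLOW
  req#13 t=4ms: DENY
  req#14 t=4ms: DENY
  req#15 t=4ms: DENY
  req#16 t=4ms: DENY
  req#17 t=4ms: DENY
  req#18 t=5ms: ALLOW
  req#19 t=5ms: DENY
  req#20 t=5ms: DENY

Answer: AAAAADDDDDDADDDDDADD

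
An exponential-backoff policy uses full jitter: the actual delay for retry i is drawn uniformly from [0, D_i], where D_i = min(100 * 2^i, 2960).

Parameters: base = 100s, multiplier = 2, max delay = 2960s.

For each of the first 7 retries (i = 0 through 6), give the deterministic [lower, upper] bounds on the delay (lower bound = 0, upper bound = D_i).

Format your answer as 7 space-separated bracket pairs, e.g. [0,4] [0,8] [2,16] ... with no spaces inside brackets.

Computing bounds per retry:
  i=0: D_i=min(100*2^0,2960)=100, bounds=[0,100]
  i=1: D_i=min(100*2^1,2960)=200, bounds=[0,200]
  i=2: D_i=min(100*2^2,2960)=400, bounds=[0,400]
  i=3: D_i=min(100*2^3,2960)=800, bounds=[0,800]
  i=4: D_i=min(100*2^4,2960)=1600, bounds=[0,1600]
  i=5: D_i=min(100*2^5,2960)=2960, bounds=[0,2960]
  i=6: D_i=min(100*2^6,2960)=2960, bounds=[0,2960]

Answer: [0,100] [0,200] [0,400] [0,800] [0,1600] [0,2960] [0,2960]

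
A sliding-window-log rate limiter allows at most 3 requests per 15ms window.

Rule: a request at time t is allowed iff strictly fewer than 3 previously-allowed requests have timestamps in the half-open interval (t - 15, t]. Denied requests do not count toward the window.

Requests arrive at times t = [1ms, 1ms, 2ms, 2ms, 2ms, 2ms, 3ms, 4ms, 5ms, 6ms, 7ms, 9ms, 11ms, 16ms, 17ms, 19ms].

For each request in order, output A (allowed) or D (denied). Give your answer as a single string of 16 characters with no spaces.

Tracking allowed requests in the window:
  req#1 t=1ms: ALLOW
  req#2 t=1ms: ALLOW
  req#3 t=2ms: ALLOW
  req#4 t=2ms: DENY
  req#5 t=2ms: DENY
  req#6 t=2ms: DENY
  req#7 t=3ms: DENY
  req#8 t=4ms: DENY
  req#9 t=5ms: DENY
  req#10 t=6ms: DENY
  req#11 t=7ms: DENY
  req#12 t=9ms: DENY
  req#13 t=11ms: DENY
  req#14 t=16ms: ALLOW
  req#15 t=17ms: ALLOW
  req#16 t=19ms: ALLOW

Answer: AAADDDDDDDDDDAAA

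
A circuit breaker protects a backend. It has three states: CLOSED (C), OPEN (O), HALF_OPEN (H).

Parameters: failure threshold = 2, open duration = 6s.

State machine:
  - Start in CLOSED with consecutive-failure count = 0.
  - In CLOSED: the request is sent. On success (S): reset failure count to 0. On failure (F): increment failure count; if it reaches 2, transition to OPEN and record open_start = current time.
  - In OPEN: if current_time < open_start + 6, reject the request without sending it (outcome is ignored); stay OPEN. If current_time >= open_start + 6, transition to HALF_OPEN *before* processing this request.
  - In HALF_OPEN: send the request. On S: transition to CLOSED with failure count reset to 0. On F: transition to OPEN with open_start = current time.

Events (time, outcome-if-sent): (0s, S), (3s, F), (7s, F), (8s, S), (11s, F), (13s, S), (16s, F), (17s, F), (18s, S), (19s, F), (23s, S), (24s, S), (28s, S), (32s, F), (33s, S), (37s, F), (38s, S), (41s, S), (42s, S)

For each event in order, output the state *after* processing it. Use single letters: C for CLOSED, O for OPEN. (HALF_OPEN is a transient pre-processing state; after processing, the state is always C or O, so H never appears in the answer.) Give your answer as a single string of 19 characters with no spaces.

Answer: CCOOOCCOOOCCCCCCCCC

Derivation:
State after each event:
  event#1 t=0s outcome=S: state=CLOSED
  event#2 t=3s outcome=F: state=CLOSED
  event#3 t=7s outcome=F: state=OPEN
  event#4 t=8s outcome=S: state=OPEN
  event#5 t=11s outcome=F: state=OPEN
  event#6 t=13s outcome=S: state=CLOSED
  event#7 t=16s outcome=F: state=CLOSED
  event#8 t=17s outcome=F: state=OPEN
  event#9 t=18s outcome=S: state=OPEN
  event#10 t=19s outcome=F: state=OPEN
  event#11 t=23s outcome=S: state=CLOSED
  event#12 t=24s outcome=S: state=CLOSED
  event#13 t=28s outcome=S: state=CLOSED
  event#14 t=32s outcome=F: state=CLOSED
  event#15 t=33s outcome=S: state=CLOSED
  event#16 t=37s outcome=F: state=CLOSED
  event#17 t=38s outcome=S: state=CLOSED
  event#18 t=41s outcome=S: state=CLOSED
  event#19 t=42s outcome=S: state=CLOSED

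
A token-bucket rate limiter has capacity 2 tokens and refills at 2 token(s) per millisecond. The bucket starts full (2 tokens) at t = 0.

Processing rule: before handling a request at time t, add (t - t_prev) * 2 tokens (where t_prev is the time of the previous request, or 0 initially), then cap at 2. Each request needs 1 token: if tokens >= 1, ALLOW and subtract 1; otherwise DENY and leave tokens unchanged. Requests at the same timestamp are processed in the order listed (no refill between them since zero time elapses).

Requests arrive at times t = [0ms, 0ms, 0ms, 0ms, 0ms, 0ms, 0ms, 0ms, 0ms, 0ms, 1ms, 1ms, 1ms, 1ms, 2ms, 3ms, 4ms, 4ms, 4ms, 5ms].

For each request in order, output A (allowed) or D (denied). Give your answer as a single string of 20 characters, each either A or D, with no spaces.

Simulating step by step:
  req#1 t=0ms: ALLOW
  req#2 t=0ms: ALLOW
  req#3 t=0ms: DENY
  req#4 t=0ms: DENY
  req#5 t=0ms: DENY
  req#6 t=0ms: DENY
  req#7 t=0ms: DENY
  req#8 t=0ms: DENY
  req#9 t=0ms: DENY
  req#10 t=0ms: DENY
  req#11 t=1ms: ALLOW
  req#12 t=1ms: ALLOW
  req#13 t=1ms: DENY
  req#14 t=1ms: DENY
  req#15 t=2ms: ALLOW
  req#16 t=3ms: ALLOW
  req#17 t=4ms: ALLOW
  req#18 t=4ms: ALLOW
  req#19 t=4ms: DENY
  req#20 t=5ms: ALLOW

Answer: AADDDDDDDDAADDAAAADA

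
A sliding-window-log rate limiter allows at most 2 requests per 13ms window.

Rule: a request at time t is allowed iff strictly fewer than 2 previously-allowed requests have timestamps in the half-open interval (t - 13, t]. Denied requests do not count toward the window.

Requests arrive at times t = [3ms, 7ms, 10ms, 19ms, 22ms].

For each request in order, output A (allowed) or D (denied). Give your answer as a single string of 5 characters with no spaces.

Answer: AADAA

Derivation:
Tracking allowed requests in the window:
  req#1 t=3ms: ALLOW
  req#2 t=7ms: ALLOW
  req#3 t=10ms: DENY
  req#4 t=19ms: ALLOW
  req#5 t=22ms: ALLOW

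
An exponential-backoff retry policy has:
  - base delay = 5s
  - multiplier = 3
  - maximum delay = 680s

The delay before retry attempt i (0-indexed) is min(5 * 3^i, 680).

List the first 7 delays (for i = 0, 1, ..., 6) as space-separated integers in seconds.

Answer: 5 15 45 135 405 680 680

Derivation:
Computing each delay:
  i=0: min(5*3^0, 680) = 5
  i=1: min(5*3^1, 680) = 15
  i=2: min(5*3^2, 680) = 45
  i=3: min(5*3^3, 680) = 135
  i=4: min(5*3^4, 680) = 405
  i=5: min(5*3^5, 680) = 680
  i=6: min(5*3^6, 680) = 680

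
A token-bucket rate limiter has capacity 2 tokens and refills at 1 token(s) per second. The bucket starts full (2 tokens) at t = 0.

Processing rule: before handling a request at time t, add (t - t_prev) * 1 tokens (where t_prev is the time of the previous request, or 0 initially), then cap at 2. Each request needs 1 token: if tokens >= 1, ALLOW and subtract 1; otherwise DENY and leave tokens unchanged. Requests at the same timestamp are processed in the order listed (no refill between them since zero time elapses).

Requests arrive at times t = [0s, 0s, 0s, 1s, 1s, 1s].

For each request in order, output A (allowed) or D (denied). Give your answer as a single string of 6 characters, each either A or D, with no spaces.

Answer: AADADD

Derivation:
Simulating step by step:
  req#1 t=0s: ALLOW
  req#2 t=0s: ALLOW
  req#3 t=0s: DENY
  req#4 t=1s: ALLOW
  req#5 t=1s: DENY
  req#6 t=1s: DENY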